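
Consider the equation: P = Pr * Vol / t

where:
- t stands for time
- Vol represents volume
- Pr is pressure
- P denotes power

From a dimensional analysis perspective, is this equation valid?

Yes

t (time) has dimensions [T].
Vol (volume) has dimensions [L^3].
Pr (pressure) has dimensions [L^-1 M T^-2].
P (power) has dimensions [L^2 M T^-3].

Left side: [L^2 M T^-3]
Right side: [L^2 M T^-3]

Both sides have the same dimensions, so the equation is dimensionally consistent.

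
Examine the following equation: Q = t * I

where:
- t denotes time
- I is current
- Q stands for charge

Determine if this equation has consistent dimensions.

Yes

t (time) has dimensions [T].
I (current) has dimensions [I].
Q (charge) has dimensions [I T].

Left side: [I T]
Right side: [I T]

Both sides have the same dimensions, so the equation is dimensionally consistent.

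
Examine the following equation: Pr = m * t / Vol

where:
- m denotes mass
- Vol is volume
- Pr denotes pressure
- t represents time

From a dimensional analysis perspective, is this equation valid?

No

m (mass) has dimensions [M].
Vol (volume) has dimensions [L^3].
Pr (pressure) has dimensions [L^-1 M T^-2].
t (time) has dimensions [T].

Left side: [L^-1 M T^-2]
Right side: [L^-3 M T]

The two sides have different dimensions, so the equation is NOT dimensionally consistent.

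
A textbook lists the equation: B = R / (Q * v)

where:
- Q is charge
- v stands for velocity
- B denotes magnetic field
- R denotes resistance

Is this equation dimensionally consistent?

No

Q (charge) has dimensions [I T].
v (velocity) has dimensions [L T^-1].
B (magnetic field) has dimensions [I^-1 M T^-2].
R (resistance) has dimensions [I^-2 L^2 M T^-3].

Left side: [I^-1 M T^-2]
Right side: [I^-3 L M T^-3]

The two sides have different dimensions, so the equation is NOT dimensionally consistent.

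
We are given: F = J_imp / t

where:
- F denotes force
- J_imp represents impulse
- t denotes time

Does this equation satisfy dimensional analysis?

Yes

F (force) has dimensions [L M T^-2].
J_imp (impulse) has dimensions [L M T^-1].
t (time) has dimensions [T].

Left side: [L M T^-2]
Right side: [L M T^-2]

Both sides have the same dimensions, so the equation is dimensionally consistent.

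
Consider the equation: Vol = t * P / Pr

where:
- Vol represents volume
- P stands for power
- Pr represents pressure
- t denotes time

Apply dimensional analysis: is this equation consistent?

Yes

Vol (volume) has dimensions [L^3].
P (power) has dimensions [L^2 M T^-3].
Pr (pressure) has dimensions [L^-1 M T^-2].
t (time) has dimensions [T].

Left side: [L^3]
Right side: [L^3]

Both sides have the same dimensions, so the equation is dimensionally consistent.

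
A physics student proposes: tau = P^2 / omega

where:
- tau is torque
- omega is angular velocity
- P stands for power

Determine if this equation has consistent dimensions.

No

tau (torque) has dimensions [L^2 M T^-2].
omega (angular velocity) has dimensions [T^-1].
P (power) has dimensions [L^2 M T^-3].

Left side: [L^2 M T^-2]
Right side: [L^4 M^2 T^-5]

The two sides have different dimensions, so the equation is NOT dimensionally consistent.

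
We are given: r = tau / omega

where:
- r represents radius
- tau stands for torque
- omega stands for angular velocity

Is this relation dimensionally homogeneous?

No

r (radius) has dimensions [L].
tau (torque) has dimensions [L^2 M T^-2].
omega (angular velocity) has dimensions [T^-1].

Left side: [L]
Right side: [L^2 M T^-1]

The two sides have different dimensions, so the equation is NOT dimensionally consistent.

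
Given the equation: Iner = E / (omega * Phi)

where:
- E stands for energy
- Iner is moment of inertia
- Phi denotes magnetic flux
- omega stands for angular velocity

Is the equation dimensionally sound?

No

E (energy) has dimensions [L^2 M T^-2].
Iner (moment of inertia) has dimensions [L^2 M].
Phi (magnetic flux) has dimensions [I^-1 L^2 M T^-2].
omega (angular velocity) has dimensions [T^-1].

Left side: [L^2 M]
Right side: [I T]

The two sides have different dimensions, so the equation is NOT dimensionally consistent.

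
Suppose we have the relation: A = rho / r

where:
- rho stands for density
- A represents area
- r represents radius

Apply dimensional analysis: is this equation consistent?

No

rho (density) has dimensions [L^-3 M].
A (area) has dimensions [L^2].
r (radius) has dimensions [L].

Left side: [L^2]
Right side: [L^-4 M]

The two sides have different dimensions, so the equation is NOT dimensionally consistent.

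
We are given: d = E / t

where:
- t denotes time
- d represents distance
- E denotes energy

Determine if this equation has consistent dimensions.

No

t (time) has dimensions [T].
d (distance) has dimensions [L].
E (energy) has dimensions [L^2 M T^-2].

Left side: [L]
Right side: [L^2 M T^-3]

The two sides have different dimensions, so the equation is NOT dimensionally consistent.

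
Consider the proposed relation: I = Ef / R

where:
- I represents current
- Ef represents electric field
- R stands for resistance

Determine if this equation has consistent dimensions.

No

I (current) has dimensions [I].
Ef (electric field) has dimensions [I^-1 L M T^-3].
R (resistance) has dimensions [I^-2 L^2 M T^-3].

Left side: [I]
Right side: [I L^-1]

The two sides have different dimensions, so the equation is NOT dimensionally consistent.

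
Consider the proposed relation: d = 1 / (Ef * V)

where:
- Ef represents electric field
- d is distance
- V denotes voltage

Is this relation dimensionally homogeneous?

No

Ef (electric field) has dimensions [I^-1 L M T^-3].
d (distance) has dimensions [L].
V (voltage) has dimensions [I^-1 L^2 M T^-3].

Left side: [L]
Right side: [I^2 L^-3 M^-2 T^6]

The two sides have different dimensions, so the equation is NOT dimensionally consistent.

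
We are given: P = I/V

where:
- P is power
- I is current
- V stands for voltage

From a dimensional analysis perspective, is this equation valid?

No

P (power) has dimensions [L^2 M T^-3].
I (current) has dimensions [I].
V (voltage) has dimensions [I^-1 L^2 M T^-3].

Left side: [L^2 M T^-3]
Right side: [I^2 L^-2 M^-1 T^3]

The two sides have different dimensions, so the equation is NOT dimensionally consistent.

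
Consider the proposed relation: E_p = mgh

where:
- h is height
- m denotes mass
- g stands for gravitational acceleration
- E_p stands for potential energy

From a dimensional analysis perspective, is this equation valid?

Yes

h (height) has dimensions [L].
m (mass) has dimensions [M].
g (gravitational acceleration) has dimensions [L T^-2].
E_p (potential energy) has dimensions [L^2 M T^-2].

Left side: [L^2 M T^-2]
Right side: [L^2 M T^-2]

Both sides have the same dimensions, so the equation is dimensionally consistent.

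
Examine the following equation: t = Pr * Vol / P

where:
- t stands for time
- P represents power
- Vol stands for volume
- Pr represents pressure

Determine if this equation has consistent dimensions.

Yes

t (time) has dimensions [T].
P (power) has dimensions [L^2 M T^-3].
Vol (volume) has dimensions [L^3].
Pr (pressure) has dimensions [L^-1 M T^-2].

Left side: [T]
Right side: [T]

Both sides have the same dimensions, so the equation is dimensionally consistent.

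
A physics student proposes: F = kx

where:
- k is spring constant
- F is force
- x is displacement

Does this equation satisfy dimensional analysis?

Yes

k (spring constant) has dimensions [M T^-2].
F (force) has dimensions [L M T^-2].
x (displacement) has dimensions [L].

Left side: [L M T^-2]
Right side: [L M T^-2]

Both sides have the same dimensions, so the equation is dimensionally consistent.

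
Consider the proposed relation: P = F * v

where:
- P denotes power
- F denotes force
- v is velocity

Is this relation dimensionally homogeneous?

Yes

P (power) has dimensions [L^2 M T^-3].
F (force) has dimensions [L M T^-2].
v (velocity) has dimensions [L T^-1].

Left side: [L^2 M T^-3]
Right side: [L^2 M T^-3]

Both sides have the same dimensions, so the equation is dimensionally consistent.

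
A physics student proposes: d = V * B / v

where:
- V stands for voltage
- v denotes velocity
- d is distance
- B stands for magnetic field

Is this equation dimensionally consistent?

No

V (voltage) has dimensions [I^-1 L^2 M T^-3].
v (velocity) has dimensions [L T^-1].
d (distance) has dimensions [L].
B (magnetic field) has dimensions [I^-1 M T^-2].

Left side: [L]
Right side: [I^-2 L M^2 T^-4]

The two sides have different dimensions, so the equation is NOT dimensionally consistent.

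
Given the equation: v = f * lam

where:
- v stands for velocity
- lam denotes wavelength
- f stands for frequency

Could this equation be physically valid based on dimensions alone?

Yes

v (velocity) has dimensions [L T^-1].
lam (wavelength) has dimensions [L].
f (frequency) has dimensions [T^-1].

Left side: [L T^-1]
Right side: [L T^-1]

Both sides have the same dimensions, so the equation is dimensionally consistent.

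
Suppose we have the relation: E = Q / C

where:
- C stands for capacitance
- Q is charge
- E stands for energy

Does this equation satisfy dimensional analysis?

No

C (capacitance) has dimensions [I^2 L^-2 M^-1 T^4].
Q (charge) has dimensions [I T].
E (energy) has dimensions [L^2 M T^-2].

Left side: [L^2 M T^-2]
Right side: [I^-1 L^2 M T^-3]

The two sides have different dimensions, so the equation is NOT dimensionally consistent.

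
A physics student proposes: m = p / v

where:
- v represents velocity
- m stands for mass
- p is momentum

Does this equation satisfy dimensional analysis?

Yes

v (velocity) has dimensions [L T^-1].
m (mass) has dimensions [M].
p (momentum) has dimensions [L M T^-1].

Left side: [M]
Right side: [M]

Both sides have the same dimensions, so the equation is dimensionally consistent.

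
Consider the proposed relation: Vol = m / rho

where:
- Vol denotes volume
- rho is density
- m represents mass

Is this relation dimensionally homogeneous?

Yes

Vol (volume) has dimensions [L^3].
rho (density) has dimensions [L^-3 M].
m (mass) has dimensions [M].

Left side: [L^3]
Right side: [L^3]

Both sides have the same dimensions, so the equation is dimensionally consistent.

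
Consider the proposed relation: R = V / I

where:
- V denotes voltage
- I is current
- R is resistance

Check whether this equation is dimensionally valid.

Yes

V (voltage) has dimensions [I^-1 L^2 M T^-3].
I (current) has dimensions [I].
R (resistance) has dimensions [I^-2 L^2 M T^-3].

Left side: [I^-2 L^2 M T^-3]
Right side: [I^-2 L^2 M T^-3]

Both sides have the same dimensions, so the equation is dimensionally consistent.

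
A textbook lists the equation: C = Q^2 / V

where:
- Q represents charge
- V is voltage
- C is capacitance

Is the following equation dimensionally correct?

No

Q (charge) has dimensions [I T].
V (voltage) has dimensions [I^-1 L^2 M T^-3].
C (capacitance) has dimensions [I^2 L^-2 M^-1 T^4].

Left side: [I^2 L^-2 M^-1 T^4]
Right side: [I^3 L^-2 M^-1 T^5]

The two sides have different dimensions, so the equation is NOT dimensionally consistent.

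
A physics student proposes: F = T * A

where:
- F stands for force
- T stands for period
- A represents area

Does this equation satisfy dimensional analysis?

No

F (force) has dimensions [L M T^-2].
T (period) has dimensions [T].
A (area) has dimensions [L^2].

Left side: [L M T^-2]
Right side: [L^2 T]

The two sides have different dimensions, so the equation is NOT dimensionally consistent.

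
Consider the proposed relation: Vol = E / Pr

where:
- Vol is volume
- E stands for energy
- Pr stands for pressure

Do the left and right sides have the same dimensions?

Yes

Vol (volume) has dimensions [L^3].
E (energy) has dimensions [L^2 M T^-2].
Pr (pressure) has dimensions [L^-1 M T^-2].

Left side: [L^3]
Right side: [L^3]

Both sides have the same dimensions, so the equation is dimensionally consistent.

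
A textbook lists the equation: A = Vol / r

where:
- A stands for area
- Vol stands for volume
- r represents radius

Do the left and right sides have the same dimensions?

Yes

A (area) has dimensions [L^2].
Vol (volume) has dimensions [L^3].
r (radius) has dimensions [L].

Left side: [L^2]
Right side: [L^2]

Both sides have the same dimensions, so the equation is dimensionally consistent.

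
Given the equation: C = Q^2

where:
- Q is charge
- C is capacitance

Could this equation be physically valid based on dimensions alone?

No

Q (charge) has dimensions [I T].
C (capacitance) has dimensions [I^2 L^-2 M^-1 T^4].

Left side: [I^2 L^-2 M^-1 T^4]
Right side: [I^2 T^2]

The two sides have different dimensions, so the equation is NOT dimensionally consistent.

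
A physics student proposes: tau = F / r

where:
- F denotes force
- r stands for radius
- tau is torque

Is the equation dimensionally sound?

No

F (force) has dimensions [L M T^-2].
r (radius) has dimensions [L].
tau (torque) has dimensions [L^2 M T^-2].

Left side: [L^2 M T^-2]
Right side: [M T^-2]

The two sides have different dimensions, so the equation is NOT dimensionally consistent.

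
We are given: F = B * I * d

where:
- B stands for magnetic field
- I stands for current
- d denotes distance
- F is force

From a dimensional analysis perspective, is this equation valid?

Yes

B (magnetic field) has dimensions [I^-1 M T^-2].
I (current) has dimensions [I].
d (distance) has dimensions [L].
F (force) has dimensions [L M T^-2].

Left side: [L M T^-2]
Right side: [L M T^-2]

Both sides have the same dimensions, so the equation is dimensionally consistent.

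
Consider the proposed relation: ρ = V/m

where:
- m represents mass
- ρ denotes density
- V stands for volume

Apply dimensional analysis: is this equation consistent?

No

m (mass) has dimensions [M].
ρ (density) has dimensions [L^-3 M].
V (volume) has dimensions [L^3].

Left side: [L^-3 M]
Right side: [L^3 M^-1]

The two sides have different dimensions, so the equation is NOT dimensionally consistent.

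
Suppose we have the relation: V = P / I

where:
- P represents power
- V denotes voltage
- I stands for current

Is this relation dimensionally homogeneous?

Yes

P (power) has dimensions [L^2 M T^-3].
V (voltage) has dimensions [I^-1 L^2 M T^-3].
I (current) has dimensions [I].

Left side: [I^-1 L^2 M T^-3]
Right side: [I^-1 L^2 M T^-3]

Both sides have the same dimensions, so the equation is dimensionally consistent.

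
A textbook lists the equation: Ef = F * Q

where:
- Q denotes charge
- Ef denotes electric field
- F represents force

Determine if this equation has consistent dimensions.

No

Q (charge) has dimensions [I T].
Ef (electric field) has dimensions [I^-1 L M T^-3].
F (force) has dimensions [L M T^-2].

Left side: [I^-1 L M T^-3]
Right side: [I L M T^-1]

The two sides have different dimensions, so the equation is NOT dimensionally consistent.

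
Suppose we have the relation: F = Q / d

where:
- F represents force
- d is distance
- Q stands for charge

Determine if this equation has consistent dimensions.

No

F (force) has dimensions [L M T^-2].
d (distance) has dimensions [L].
Q (charge) has dimensions [I T].

Left side: [L M T^-2]
Right side: [I L^-1 T]

The two sides have different dimensions, so the equation is NOT dimensionally consistent.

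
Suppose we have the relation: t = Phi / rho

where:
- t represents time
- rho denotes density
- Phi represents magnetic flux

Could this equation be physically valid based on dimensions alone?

No

t (time) has dimensions [T].
rho (density) has dimensions [L^-3 M].
Phi (magnetic flux) has dimensions [I^-1 L^2 M T^-2].

Left side: [T]
Right side: [I^-1 L^5 T^-2]

The two sides have different dimensions, so the equation is NOT dimensionally consistent.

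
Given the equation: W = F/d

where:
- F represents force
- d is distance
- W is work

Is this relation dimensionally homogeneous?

No

F (force) has dimensions [L M T^-2].
d (distance) has dimensions [L].
W (work) has dimensions [L^2 M T^-2].

Left side: [L^2 M T^-2]
Right side: [M T^-2]

The two sides have different dimensions, so the equation is NOT dimensionally consistent.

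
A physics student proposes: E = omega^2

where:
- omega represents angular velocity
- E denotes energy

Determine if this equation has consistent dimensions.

No

omega (angular velocity) has dimensions [T^-1].
E (energy) has dimensions [L^2 M T^-2].

Left side: [L^2 M T^-2]
Right side: [T^-2]

The two sides have different dimensions, so the equation is NOT dimensionally consistent.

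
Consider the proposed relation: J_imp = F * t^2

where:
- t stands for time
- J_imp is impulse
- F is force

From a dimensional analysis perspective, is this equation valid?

No

t (time) has dimensions [T].
J_imp (impulse) has dimensions [L M T^-1].
F (force) has dimensions [L M T^-2].

Left side: [L M T^-1]
Right side: [L M]

The two sides have different dimensions, so the equation is NOT dimensionally consistent.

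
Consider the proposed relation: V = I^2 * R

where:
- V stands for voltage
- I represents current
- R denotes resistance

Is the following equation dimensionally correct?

No

V (voltage) has dimensions [I^-1 L^2 M T^-3].
I (current) has dimensions [I].
R (resistance) has dimensions [I^-2 L^2 M T^-3].

Left side: [I^-1 L^2 M T^-3]
Right side: [L^2 M T^-3]

The two sides have different dimensions, so the equation is NOT dimensionally consistent.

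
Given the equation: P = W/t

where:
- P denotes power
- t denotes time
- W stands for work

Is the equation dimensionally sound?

Yes

P (power) has dimensions [L^2 M T^-3].
t (time) has dimensions [T].
W (work) has dimensions [L^2 M T^-2].

Left side: [L^2 M T^-3]
Right side: [L^2 M T^-3]

Both sides have the same dimensions, so the equation is dimensionally consistent.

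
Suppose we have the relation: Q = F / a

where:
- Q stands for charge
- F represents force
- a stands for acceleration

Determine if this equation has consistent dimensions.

No

Q (charge) has dimensions [I T].
F (force) has dimensions [L M T^-2].
a (acceleration) has dimensions [L T^-2].

Left side: [I T]
Right side: [M]

The two sides have different dimensions, so the equation is NOT dimensionally consistent.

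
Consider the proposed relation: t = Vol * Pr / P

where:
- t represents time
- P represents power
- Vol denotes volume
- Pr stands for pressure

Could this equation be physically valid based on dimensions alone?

Yes

t (time) has dimensions [T].
P (power) has dimensions [L^2 M T^-3].
Vol (volume) has dimensions [L^3].
Pr (pressure) has dimensions [L^-1 M T^-2].

Left side: [T]
Right side: [T]

Both sides have the same dimensions, so the equation is dimensionally consistent.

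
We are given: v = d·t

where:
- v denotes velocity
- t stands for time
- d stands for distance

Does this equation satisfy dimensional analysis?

No

v (velocity) has dimensions [L T^-1].
t (time) has dimensions [T].
d (distance) has dimensions [L].

Left side: [L T^-1]
Right side: [L T]

The two sides have different dimensions, so the equation is NOT dimensionally consistent.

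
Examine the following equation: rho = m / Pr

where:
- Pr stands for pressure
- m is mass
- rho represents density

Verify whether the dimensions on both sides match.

No

Pr (pressure) has dimensions [L^-1 M T^-2].
m (mass) has dimensions [M].
rho (density) has dimensions [L^-3 M].

Left side: [L^-3 M]
Right side: [L T^2]

The two sides have different dimensions, so the equation is NOT dimensionally consistent.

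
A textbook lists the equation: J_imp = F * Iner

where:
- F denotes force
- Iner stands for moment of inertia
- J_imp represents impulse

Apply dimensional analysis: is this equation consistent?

No

F (force) has dimensions [L M T^-2].
Iner (moment of inertia) has dimensions [L^2 M].
J_imp (impulse) has dimensions [L M T^-1].

Left side: [L M T^-1]
Right side: [L^3 M^2 T^-2]

The two sides have different dimensions, so the equation is NOT dimensionally consistent.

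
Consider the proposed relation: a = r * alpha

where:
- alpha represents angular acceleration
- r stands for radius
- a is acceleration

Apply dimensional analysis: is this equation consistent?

Yes

alpha (angular acceleration) has dimensions [T^-2].
r (radius) has dimensions [L].
a (acceleration) has dimensions [L T^-2].

Left side: [L T^-2]
Right side: [L T^-2]

Both sides have the same dimensions, so the equation is dimensionally consistent.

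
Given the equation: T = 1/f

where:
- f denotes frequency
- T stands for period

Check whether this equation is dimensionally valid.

Yes

f (frequency) has dimensions [T^-1].
T (period) has dimensions [T].

Left side: [T]
Right side: [T]

Both sides have the same dimensions, so the equation is dimensionally consistent.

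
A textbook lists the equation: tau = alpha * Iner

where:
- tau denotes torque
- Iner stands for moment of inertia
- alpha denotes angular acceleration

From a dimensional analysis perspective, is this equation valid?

Yes

tau (torque) has dimensions [L^2 M T^-2].
Iner (moment of inertia) has dimensions [L^2 M].
alpha (angular acceleration) has dimensions [T^-2].

Left side: [L^2 M T^-2]
Right side: [L^2 M T^-2]

Both sides have the same dimensions, so the equation is dimensionally consistent.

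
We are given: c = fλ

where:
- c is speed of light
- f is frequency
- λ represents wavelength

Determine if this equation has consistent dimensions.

Yes

c (speed of light) has dimensions [L T^-1].
f (frequency) has dimensions [T^-1].
λ (wavelength) has dimensions [L].

Left side: [L T^-1]
Right side: [L T^-1]

Both sides have the same dimensions, so the equation is dimensionally consistent.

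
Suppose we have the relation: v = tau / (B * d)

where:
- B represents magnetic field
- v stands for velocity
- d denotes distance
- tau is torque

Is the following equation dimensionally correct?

No

B (magnetic field) has dimensions [I^-1 M T^-2].
v (velocity) has dimensions [L T^-1].
d (distance) has dimensions [L].
tau (torque) has dimensions [L^2 M T^-2].

Left side: [L T^-1]
Right side: [I L]

The two sides have different dimensions, so the equation is NOT dimensionally consistent.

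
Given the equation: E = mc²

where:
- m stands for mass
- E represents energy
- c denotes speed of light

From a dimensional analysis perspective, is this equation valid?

Yes

m (mass) has dimensions [M].
E (energy) has dimensions [L^2 M T^-2].
c (speed of light) has dimensions [L T^-1].

Left side: [L^2 M T^-2]
Right side: [L^2 M T^-2]

Both sides have the same dimensions, so the equation is dimensionally consistent.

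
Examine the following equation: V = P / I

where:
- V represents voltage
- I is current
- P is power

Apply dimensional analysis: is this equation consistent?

Yes

V (voltage) has dimensions [I^-1 L^2 M T^-3].
I (current) has dimensions [I].
P (power) has dimensions [L^2 M T^-3].

Left side: [I^-1 L^2 M T^-3]
Right side: [I^-1 L^2 M T^-3]

Both sides have the same dimensions, so the equation is dimensionally consistent.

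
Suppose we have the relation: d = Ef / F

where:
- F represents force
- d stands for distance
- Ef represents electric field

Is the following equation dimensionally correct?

No

F (force) has dimensions [L M T^-2].
d (distance) has dimensions [L].
Ef (electric field) has dimensions [I^-1 L M T^-3].

Left side: [L]
Right side: [I^-1 T^-1]

The two sides have different dimensions, so the equation is NOT dimensionally consistent.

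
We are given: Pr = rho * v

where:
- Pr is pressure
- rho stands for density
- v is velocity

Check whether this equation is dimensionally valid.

No

Pr (pressure) has dimensions [L^-1 M T^-2].
rho (density) has dimensions [L^-3 M].
v (velocity) has dimensions [L T^-1].

Left side: [L^-1 M T^-2]
Right side: [L^-2 M T^-1]

The two sides have different dimensions, so the equation is NOT dimensionally consistent.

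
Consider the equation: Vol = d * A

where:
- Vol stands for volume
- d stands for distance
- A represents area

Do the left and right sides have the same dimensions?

Yes

Vol (volume) has dimensions [L^3].
d (distance) has dimensions [L].
A (area) has dimensions [L^2].

Left side: [L^3]
Right side: [L^3]

Both sides have the same dimensions, so the equation is dimensionally consistent.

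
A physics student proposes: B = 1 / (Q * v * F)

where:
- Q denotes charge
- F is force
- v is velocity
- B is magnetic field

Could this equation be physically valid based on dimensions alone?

No

Q (charge) has dimensions [I T].
F (force) has dimensions [L M T^-2].
v (velocity) has dimensions [L T^-1].
B (magnetic field) has dimensions [I^-1 M T^-2].

Left side: [I^-1 M T^-2]
Right side: [I^-1 L^-2 M^-1 T^2]

The two sides have different dimensions, so the equation is NOT dimensionally consistent.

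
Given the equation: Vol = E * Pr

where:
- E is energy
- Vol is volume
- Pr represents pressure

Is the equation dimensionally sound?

No

E (energy) has dimensions [L^2 M T^-2].
Vol (volume) has dimensions [L^3].
Pr (pressure) has dimensions [L^-1 M T^-2].

Left side: [L^3]
Right side: [L M^2 T^-4]

The two sides have different dimensions, so the equation is NOT dimensionally consistent.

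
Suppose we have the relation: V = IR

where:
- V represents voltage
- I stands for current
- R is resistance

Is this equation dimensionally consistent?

Yes

V (voltage) has dimensions [I^-1 L^2 M T^-3].
I (current) has dimensions [I].
R (resistance) has dimensions [I^-2 L^2 M T^-3].

Left side: [I^-1 L^2 M T^-3]
Right side: [I^-1 L^2 M T^-3]

Both sides have the same dimensions, so the equation is dimensionally consistent.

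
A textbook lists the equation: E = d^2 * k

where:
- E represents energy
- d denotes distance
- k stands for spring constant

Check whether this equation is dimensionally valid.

Yes

E (energy) has dimensions [L^2 M T^-2].
d (distance) has dimensions [L].
k (spring constant) has dimensions [M T^-2].

Left side: [L^2 M T^-2]
Right side: [L^2 M T^-2]

Both sides have the same dimensions, so the equation is dimensionally consistent.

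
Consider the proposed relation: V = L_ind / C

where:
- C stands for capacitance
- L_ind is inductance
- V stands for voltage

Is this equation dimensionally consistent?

No

C (capacitance) has dimensions [I^2 L^-2 M^-1 T^4].
L_ind (inductance) has dimensions [I^-2 L^2 M T^-2].
V (voltage) has dimensions [I^-1 L^2 M T^-3].

Left side: [I^-1 L^2 M T^-3]
Right side: [I^-4 L^4 M^2 T^-6]

The two sides have different dimensions, so the equation is NOT dimensionally consistent.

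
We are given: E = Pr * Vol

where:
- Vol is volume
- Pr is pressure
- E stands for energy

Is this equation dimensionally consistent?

Yes

Vol (volume) has dimensions [L^3].
Pr (pressure) has dimensions [L^-1 M T^-2].
E (energy) has dimensions [L^2 M T^-2].

Left side: [L^2 M T^-2]
Right side: [L^2 M T^-2]

Both sides have the same dimensions, so the equation is dimensionally consistent.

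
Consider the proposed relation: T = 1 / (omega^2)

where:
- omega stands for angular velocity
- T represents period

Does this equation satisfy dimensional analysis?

No

omega (angular velocity) has dimensions [T^-1].
T (period) has dimensions [T].

Left side: [T]
Right side: [T^2]

The two sides have different dimensions, so the equation is NOT dimensionally consistent.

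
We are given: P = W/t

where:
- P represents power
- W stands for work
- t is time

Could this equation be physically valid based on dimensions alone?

Yes

P (power) has dimensions [L^2 M T^-3].
W (work) has dimensions [L^2 M T^-2].
t (time) has dimensions [T].

Left side: [L^2 M T^-3]
Right side: [L^2 M T^-3]

Both sides have the same dimensions, so the equation is dimensionally consistent.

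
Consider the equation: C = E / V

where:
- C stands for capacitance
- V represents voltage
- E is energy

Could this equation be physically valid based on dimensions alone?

No

C (capacitance) has dimensions [I^2 L^-2 M^-1 T^4].
V (voltage) has dimensions [I^-1 L^2 M T^-3].
E (energy) has dimensions [L^2 M T^-2].

Left side: [I^2 L^-2 M^-1 T^4]
Right side: [I T]

The two sides have different dimensions, so the equation is NOT dimensionally consistent.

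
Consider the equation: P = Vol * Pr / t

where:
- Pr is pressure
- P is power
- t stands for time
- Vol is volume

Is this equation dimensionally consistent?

Yes

Pr (pressure) has dimensions [L^-1 M T^-2].
P (power) has dimensions [L^2 M T^-3].
t (time) has dimensions [T].
Vol (volume) has dimensions [L^3].

Left side: [L^2 M T^-3]
Right side: [L^2 M T^-3]

Both sides have the same dimensions, so the equation is dimensionally consistent.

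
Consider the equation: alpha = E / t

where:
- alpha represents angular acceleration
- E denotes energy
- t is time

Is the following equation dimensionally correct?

No

alpha (angular acceleration) has dimensions [T^-2].
E (energy) has dimensions [L^2 M T^-2].
t (time) has dimensions [T].

Left side: [T^-2]
Right side: [L^2 M T^-3]

The two sides have different dimensions, so the equation is NOT dimensionally consistent.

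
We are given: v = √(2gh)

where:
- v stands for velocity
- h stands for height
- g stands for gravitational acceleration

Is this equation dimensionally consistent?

Yes

v (velocity) has dimensions [L T^-1].
h (height) has dimensions [L].
g (gravitational acceleration) has dimensions [L T^-2].

Left side: [L T^-1]
Right side: [L T^-1]

Both sides have the same dimensions, so the equation is dimensionally consistent.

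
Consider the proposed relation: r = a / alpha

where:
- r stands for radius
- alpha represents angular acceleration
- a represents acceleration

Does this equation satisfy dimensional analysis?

Yes

r (radius) has dimensions [L].
alpha (angular acceleration) has dimensions [T^-2].
a (acceleration) has dimensions [L T^-2].

Left side: [L]
Right side: [L]

Both sides have the same dimensions, so the equation is dimensionally consistent.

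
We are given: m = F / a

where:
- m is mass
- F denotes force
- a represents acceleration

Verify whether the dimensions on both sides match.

Yes

m (mass) has dimensions [M].
F (force) has dimensions [L M T^-2].
a (acceleration) has dimensions [L T^-2].

Left side: [M]
Right side: [M]

Both sides have the same dimensions, so the equation is dimensionally consistent.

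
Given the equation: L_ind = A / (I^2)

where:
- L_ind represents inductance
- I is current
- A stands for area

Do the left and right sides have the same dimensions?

No

L_ind (inductance) has dimensions [I^-2 L^2 M T^-2].
I (current) has dimensions [I].
A (area) has dimensions [L^2].

Left side: [I^-2 L^2 M T^-2]
Right side: [I^-2 L^2]

The two sides have different dimensions, so the equation is NOT dimensionally consistent.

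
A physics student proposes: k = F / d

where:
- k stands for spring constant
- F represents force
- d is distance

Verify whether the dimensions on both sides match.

Yes

k (spring constant) has dimensions [M T^-2].
F (force) has dimensions [L M T^-2].
d (distance) has dimensions [L].

Left side: [M T^-2]
Right side: [M T^-2]

Both sides have the same dimensions, so the equation is dimensionally consistent.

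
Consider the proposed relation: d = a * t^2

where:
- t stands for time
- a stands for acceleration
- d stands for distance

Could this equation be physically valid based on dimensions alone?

Yes

t (time) has dimensions [T].
a (acceleration) has dimensions [L T^-2].
d (distance) has dimensions [L].

Left side: [L]
Right side: [L]

Both sides have the same dimensions, so the equation is dimensionally consistent.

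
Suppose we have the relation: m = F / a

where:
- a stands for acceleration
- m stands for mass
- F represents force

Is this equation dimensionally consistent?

Yes

a (acceleration) has dimensions [L T^-2].
m (mass) has dimensions [M].
F (force) has dimensions [L M T^-2].

Left side: [M]
Right side: [M]

Both sides have the same dimensions, so the equation is dimensionally consistent.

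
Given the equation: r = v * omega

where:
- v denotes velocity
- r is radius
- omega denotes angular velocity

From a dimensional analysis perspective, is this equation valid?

No

v (velocity) has dimensions [L T^-1].
r (radius) has dimensions [L].
omega (angular velocity) has dimensions [T^-1].

Left side: [L]
Right side: [L T^-2]

The two sides have different dimensions, so the equation is NOT dimensionally consistent.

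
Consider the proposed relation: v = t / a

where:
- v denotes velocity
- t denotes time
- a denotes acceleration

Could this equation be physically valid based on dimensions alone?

No

v (velocity) has dimensions [L T^-1].
t (time) has dimensions [T].
a (acceleration) has dimensions [L T^-2].

Left side: [L T^-1]
Right side: [L^-1 T^3]

The two sides have different dimensions, so the equation is NOT dimensionally consistent.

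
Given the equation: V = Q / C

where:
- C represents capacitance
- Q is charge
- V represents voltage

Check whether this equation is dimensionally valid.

Yes

C (capacitance) has dimensions [I^2 L^-2 M^-1 T^4].
Q (charge) has dimensions [I T].
V (voltage) has dimensions [I^-1 L^2 M T^-3].

Left side: [I^-1 L^2 M T^-3]
Right side: [I^-1 L^2 M T^-3]

Both sides have the same dimensions, so the equation is dimensionally consistent.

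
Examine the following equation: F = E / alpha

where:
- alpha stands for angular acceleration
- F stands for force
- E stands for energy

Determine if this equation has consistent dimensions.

No

alpha (angular acceleration) has dimensions [T^-2].
F (force) has dimensions [L M T^-2].
E (energy) has dimensions [L^2 M T^-2].

Left side: [L M T^-2]
Right side: [L^2 M]

The two sides have different dimensions, so the equation is NOT dimensionally consistent.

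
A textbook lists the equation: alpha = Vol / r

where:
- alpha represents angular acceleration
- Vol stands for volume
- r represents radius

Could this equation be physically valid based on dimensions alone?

No

alpha (angular acceleration) has dimensions [T^-2].
Vol (volume) has dimensions [L^3].
r (radius) has dimensions [L].

Left side: [T^-2]
Right side: [L^2]

The two sides have different dimensions, so the equation is NOT dimensionally consistent.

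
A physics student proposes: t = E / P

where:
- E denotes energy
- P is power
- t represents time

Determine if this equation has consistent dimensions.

Yes

E (energy) has dimensions [L^2 M T^-2].
P (power) has dimensions [L^2 M T^-3].
t (time) has dimensions [T].

Left side: [T]
Right side: [T]

Both sides have the same dimensions, so the equation is dimensionally consistent.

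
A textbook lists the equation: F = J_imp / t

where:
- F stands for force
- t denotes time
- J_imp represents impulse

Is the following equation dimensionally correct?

Yes

F (force) has dimensions [L M T^-2].
t (time) has dimensions [T].
J_imp (impulse) has dimensions [L M T^-1].

Left side: [L M T^-2]
Right side: [L M T^-2]

Both sides have the same dimensions, so the equation is dimensionally consistent.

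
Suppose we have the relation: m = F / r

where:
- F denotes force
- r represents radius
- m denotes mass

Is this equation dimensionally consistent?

No

F (force) has dimensions [L M T^-2].
r (radius) has dimensions [L].
m (mass) has dimensions [M].

Left side: [M]
Right side: [M T^-2]

The two sides have different dimensions, so the equation is NOT dimensionally consistent.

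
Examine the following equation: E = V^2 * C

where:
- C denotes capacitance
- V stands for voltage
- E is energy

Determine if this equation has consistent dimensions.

Yes

C (capacitance) has dimensions [I^2 L^-2 M^-1 T^4].
V (voltage) has dimensions [I^-1 L^2 M T^-3].
E (energy) has dimensions [L^2 M T^-2].

Left side: [L^2 M T^-2]
Right side: [L^2 M T^-2]

Both sides have the same dimensions, so the equation is dimensionally consistent.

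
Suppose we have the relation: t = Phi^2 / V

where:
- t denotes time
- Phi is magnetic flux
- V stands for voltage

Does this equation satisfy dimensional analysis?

No

t (time) has dimensions [T].
Phi (magnetic flux) has dimensions [I^-1 L^2 M T^-2].
V (voltage) has dimensions [I^-1 L^2 M T^-3].

Left side: [T]
Right side: [I^-1 L^2 M T^-1]

The two sides have different dimensions, so the equation is NOT dimensionally consistent.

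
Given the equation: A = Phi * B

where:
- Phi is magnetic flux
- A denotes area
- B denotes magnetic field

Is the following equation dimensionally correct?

No

Phi (magnetic flux) has dimensions [I^-1 L^2 M T^-2].
A (area) has dimensions [L^2].
B (magnetic field) has dimensions [I^-1 M T^-2].

Left side: [L^2]
Right side: [I^-2 L^2 M^2 T^-4]

The two sides have different dimensions, so the equation is NOT dimensionally consistent.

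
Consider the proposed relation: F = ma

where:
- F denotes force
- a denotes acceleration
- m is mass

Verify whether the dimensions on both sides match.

Yes

F (force) has dimensions [L M T^-2].
a (acceleration) has dimensions [L T^-2].
m (mass) has dimensions [M].

Left side: [L M T^-2]
Right side: [L M T^-2]

Both sides have the same dimensions, so the equation is dimensionally consistent.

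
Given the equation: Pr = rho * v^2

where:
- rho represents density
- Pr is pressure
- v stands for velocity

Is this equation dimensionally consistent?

Yes

rho (density) has dimensions [L^-3 M].
Pr (pressure) has dimensions [L^-1 M T^-2].
v (velocity) has dimensions [L T^-1].

Left side: [L^-1 M T^-2]
Right side: [L^-1 M T^-2]

Both sides have the same dimensions, so the equation is dimensionally consistent.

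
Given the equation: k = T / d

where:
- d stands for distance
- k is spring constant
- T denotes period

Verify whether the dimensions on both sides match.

No

d (distance) has dimensions [L].
k (spring constant) has dimensions [M T^-2].
T (period) has dimensions [T].

Left side: [M T^-2]
Right side: [L^-1 T]

The two sides have different dimensions, so the equation is NOT dimensionally consistent.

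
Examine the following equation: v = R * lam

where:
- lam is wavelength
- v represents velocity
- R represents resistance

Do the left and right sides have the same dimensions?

No

lam (wavelength) has dimensions [L].
v (velocity) has dimensions [L T^-1].
R (resistance) has dimensions [I^-2 L^2 M T^-3].

Left side: [L T^-1]
Right side: [I^-2 L^3 M T^-3]

The two sides have different dimensions, so the equation is NOT dimensionally consistent.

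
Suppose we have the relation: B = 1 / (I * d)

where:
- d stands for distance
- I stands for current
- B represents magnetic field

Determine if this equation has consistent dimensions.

No

d (distance) has dimensions [L].
I (current) has dimensions [I].
B (magnetic field) has dimensions [I^-1 M T^-2].

Left side: [I^-1 M T^-2]
Right side: [I^-1 L^-1]

The two sides have different dimensions, so the equation is NOT dimensionally consistent.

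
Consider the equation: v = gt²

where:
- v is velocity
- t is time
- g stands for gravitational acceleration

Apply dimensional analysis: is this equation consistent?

No

v (velocity) has dimensions [L T^-1].
t (time) has dimensions [T].
g (gravitational acceleration) has dimensions [L T^-2].

Left side: [L T^-1]
Right side: [L]

The two sides have different dimensions, so the equation is NOT dimensionally consistent.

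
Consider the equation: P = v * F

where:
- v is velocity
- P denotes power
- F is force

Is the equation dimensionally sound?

Yes

v (velocity) has dimensions [L T^-1].
P (power) has dimensions [L^2 M T^-3].
F (force) has dimensions [L M T^-2].

Left side: [L^2 M T^-3]
Right side: [L^2 M T^-3]

Both sides have the same dimensions, so the equation is dimensionally consistent.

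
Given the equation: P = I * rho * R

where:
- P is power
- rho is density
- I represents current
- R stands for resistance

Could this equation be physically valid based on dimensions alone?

No

P (power) has dimensions [L^2 M T^-3].
rho (density) has dimensions [L^-3 M].
I (current) has dimensions [I].
R (resistance) has dimensions [I^-2 L^2 M T^-3].

Left side: [L^2 M T^-3]
Right side: [I^-1 L^-1 M^2 T^-3]

The two sides have different dimensions, so the equation is NOT dimensionally consistent.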